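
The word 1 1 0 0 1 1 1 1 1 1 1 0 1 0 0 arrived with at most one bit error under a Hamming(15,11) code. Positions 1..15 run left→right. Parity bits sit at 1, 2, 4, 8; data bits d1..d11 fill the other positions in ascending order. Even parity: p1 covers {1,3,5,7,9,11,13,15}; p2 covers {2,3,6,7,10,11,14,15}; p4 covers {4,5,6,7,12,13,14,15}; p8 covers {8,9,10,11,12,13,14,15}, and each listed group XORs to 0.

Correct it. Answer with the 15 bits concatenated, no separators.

s1 (pos 1,3,5,7,9,11,13,15): 1⊕0⊕1⊕1⊕1⊕1⊕1⊕0 = 0
s2 (pos 2,3,6,7,10,11,14,15): 1⊕0⊕1⊕1⊕1⊕1⊕0⊕0 = 1
s4 (pos 4,5,6,7,12,13,14,15): 0⊕1⊕1⊕1⊕0⊕1⊕0⊕0 = 0
s8 (pos 8,9,10,11,12,13,14,15): 1⊕1⊕1⊕1⊕0⊕1⊕0⊕0 = 1
Syndrome s8…s1 = 1010 → error at position 10.
Flip position 10: 110011111110100 → 110011111010100

110011111010100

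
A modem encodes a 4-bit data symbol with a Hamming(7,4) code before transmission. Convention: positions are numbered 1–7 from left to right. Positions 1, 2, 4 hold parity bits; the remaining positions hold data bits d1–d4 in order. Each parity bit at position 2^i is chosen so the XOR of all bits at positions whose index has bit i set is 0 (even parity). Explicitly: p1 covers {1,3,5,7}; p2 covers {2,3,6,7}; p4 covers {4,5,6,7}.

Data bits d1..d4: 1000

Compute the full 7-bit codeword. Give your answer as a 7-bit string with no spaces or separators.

1110000

Place data at non-parity positions: p1 p2 1 p4 0 0 0
p1 (pos 1,3,5,7): XOR of data positions = 1⊕0⊕0 = 1
p2 (pos 2,3,6,7): XOR of data positions = 1⊕0⊕0 = 1
p4 (pos 4,5,6,7): XOR of data positions = 0⊕0⊕0 = 0
Codeword: 1110000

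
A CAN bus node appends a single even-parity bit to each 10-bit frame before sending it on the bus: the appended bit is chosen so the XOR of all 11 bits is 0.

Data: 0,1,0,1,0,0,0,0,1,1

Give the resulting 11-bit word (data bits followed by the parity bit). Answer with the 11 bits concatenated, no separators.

01010000110

XOR of the 10 data bits: 0⊕1⊕0⊕1⊕0⊕0⊕0⊕0⊕1⊕1 = 0
Parity bit = 0 (so all 11 bits XOR to 0).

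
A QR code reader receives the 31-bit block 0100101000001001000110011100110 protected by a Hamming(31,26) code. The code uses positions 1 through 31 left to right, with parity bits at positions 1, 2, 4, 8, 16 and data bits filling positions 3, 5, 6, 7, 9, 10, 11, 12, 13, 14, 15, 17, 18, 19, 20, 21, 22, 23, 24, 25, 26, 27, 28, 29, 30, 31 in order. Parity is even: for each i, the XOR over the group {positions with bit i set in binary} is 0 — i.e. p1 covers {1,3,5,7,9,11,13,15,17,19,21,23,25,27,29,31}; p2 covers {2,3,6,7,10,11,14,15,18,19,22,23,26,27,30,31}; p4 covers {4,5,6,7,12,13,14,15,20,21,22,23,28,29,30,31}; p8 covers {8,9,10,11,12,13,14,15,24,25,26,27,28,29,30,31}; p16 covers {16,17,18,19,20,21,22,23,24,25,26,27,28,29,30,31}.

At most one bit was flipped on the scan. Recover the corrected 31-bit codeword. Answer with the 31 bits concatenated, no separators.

s1 (pos 1,3,5,7,9,11,13,15,17,19,21,23,25,27,29,31): 0⊕0⊕1⊕1⊕0⊕0⊕1⊕0⊕0⊕0⊕1⊕0⊕1⊕0⊕1⊕0 = 0
s2 (pos 2,3,6,7,10,11,14,15,18,19,22,23,26,27,30,31): 1⊕0⊕0⊕1⊕0⊕0⊕0⊕0⊕0⊕0⊕0⊕0⊕1⊕0⊕1⊕0 = 0
s4 (pos 4,5,6,7,12,13,14,15,20,21,22,23,28,29,30,31): 0⊕1⊕0⊕1⊕0⊕1⊕0⊕0⊕1⊕1⊕0⊕0⊕0⊕1⊕1⊕0 = 1
s8 (pos 8,9,10,11,12,13,14,15,24,25,26,27,28,29,30,31): 0⊕0⊕0⊕0⊕0⊕1⊕0⊕0⊕1⊕1⊕1⊕0⊕0⊕1⊕1⊕0 = 0
s16 (pos 16,17,18,19,20,21,22,23,24,25,26,27,28,29,30,31): 1⊕0⊕0⊕0⊕1⊕1⊕0⊕0⊕1⊕1⊕1⊕0⊕0⊕1⊕1⊕0 = 0
Syndrome s16…s1 = 00100 → error at position 4.
Flip position 4: 0100101000001001000110011100110 → 0101101000001001000110011100110

0101101000001001000110011100110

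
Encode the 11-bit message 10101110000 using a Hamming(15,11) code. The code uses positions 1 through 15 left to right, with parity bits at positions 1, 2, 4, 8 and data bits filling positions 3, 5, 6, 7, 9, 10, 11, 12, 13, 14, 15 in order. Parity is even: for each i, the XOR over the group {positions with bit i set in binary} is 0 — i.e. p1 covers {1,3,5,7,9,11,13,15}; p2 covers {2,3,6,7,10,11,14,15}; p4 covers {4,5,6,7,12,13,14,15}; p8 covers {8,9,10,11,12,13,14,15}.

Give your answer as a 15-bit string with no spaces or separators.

101101011110000

Place data at non-parity positions: p1 p2 1 p4 0 1 0 p8 1 1 1 0 0 0 0
p1 (pos 1,3,5,7,9,11,13,15): XOR of data positions = 1⊕0⊕0⊕1⊕1⊕0⊕0 = 1
p2 (pos 2,3,6,7,10,11,14,15): XOR of data positions = 1⊕1⊕0⊕1⊕1⊕0⊕0 = 0
p4 (pos 4,5,6,7,12,13,14,15): XOR of data positions = 0⊕1⊕0⊕0⊕0⊕0⊕0 = 1
p8 (pos 8,9,10,11,12,13,14,15): XOR of data positions = 1⊕1⊕1⊕0⊕0⊕0⊕0 = 1
Codeword: 101101011110000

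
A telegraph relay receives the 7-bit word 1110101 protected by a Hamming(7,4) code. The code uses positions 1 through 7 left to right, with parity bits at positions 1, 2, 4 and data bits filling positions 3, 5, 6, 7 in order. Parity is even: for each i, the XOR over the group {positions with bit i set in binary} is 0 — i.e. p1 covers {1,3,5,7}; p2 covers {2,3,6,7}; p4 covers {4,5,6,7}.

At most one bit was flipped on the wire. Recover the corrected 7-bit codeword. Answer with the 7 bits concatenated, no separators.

s1 (pos 1,3,5,7): 1⊕1⊕1⊕1 = 0
s2 (pos 2,3,6,7): 1⊕1⊕0⊕1 = 1
s4 (pos 4,5,6,7): 0⊕1⊕0⊕1 = 0
Syndrome s4…s1 = 010 → error at position 2.
Flip position 2: 1110101 → 1010101

1010101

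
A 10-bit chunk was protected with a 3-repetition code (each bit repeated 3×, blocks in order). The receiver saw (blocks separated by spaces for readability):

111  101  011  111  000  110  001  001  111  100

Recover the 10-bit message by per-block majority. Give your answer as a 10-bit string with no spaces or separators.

Block 1 (111): 3 ones → 1
Block 2 (101): 2 ones → 1
Block 3 (011): 2 ones → 1
Block 4 (111): 3 ones → 1
Block 5 (000): 0 ones → 0
Block 6 (110): 2 ones → 1
Block 7 (001): 1 one → 0
Block 8 (001): 1 one → 0
Block 9 (111): 3 ones → 1
Block 10 (100): 1 one → 0

1111010010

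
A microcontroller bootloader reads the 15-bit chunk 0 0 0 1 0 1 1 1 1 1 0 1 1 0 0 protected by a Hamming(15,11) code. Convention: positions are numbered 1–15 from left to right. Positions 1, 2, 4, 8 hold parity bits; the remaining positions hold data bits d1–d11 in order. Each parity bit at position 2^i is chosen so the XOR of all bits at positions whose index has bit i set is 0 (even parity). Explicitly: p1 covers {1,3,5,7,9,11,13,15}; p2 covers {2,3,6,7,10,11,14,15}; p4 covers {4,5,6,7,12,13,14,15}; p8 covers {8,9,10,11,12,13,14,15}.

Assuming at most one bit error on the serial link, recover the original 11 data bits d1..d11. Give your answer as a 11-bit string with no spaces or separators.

s1 (pos 1,3,5,7,9,11,13,15): 0⊕0⊕0⊕1⊕1⊕0⊕1⊕0 = 1
s2 (pos 2,3,6,7,10,11,14,15): 0⊕0⊕1⊕1⊕1⊕0⊕0⊕0 = 1
s4 (pos 4,5,6,7,12,13,14,15): 1⊕0⊕1⊕1⊕1⊕1⊕0⊕0 = 1
s8 (pos 8,9,10,11,12,13,14,15): 1⊕1⊕1⊕0⊕1⊕1⊕0⊕0 = 1
Syndrome s8…s1 = 1111 → error at position 15.
Flip position 15: 000101111101100 → 000101111101101
Read data bits from positions 3,5,6,7,9,10,11,12,13,14,15: 00111101101

00111101101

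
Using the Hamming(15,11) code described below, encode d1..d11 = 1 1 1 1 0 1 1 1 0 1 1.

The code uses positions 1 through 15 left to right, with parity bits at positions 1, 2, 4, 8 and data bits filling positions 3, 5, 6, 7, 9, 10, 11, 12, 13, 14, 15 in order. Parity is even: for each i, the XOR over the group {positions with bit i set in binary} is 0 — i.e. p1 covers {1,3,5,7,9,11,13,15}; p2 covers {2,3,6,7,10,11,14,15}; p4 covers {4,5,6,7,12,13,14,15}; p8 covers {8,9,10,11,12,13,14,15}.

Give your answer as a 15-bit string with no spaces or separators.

Place data at non-parity positions: p1 p2 1 p4 1 1 1 p8 0 1 1 1 0 1 1
p1 (pos 1,3,5,7,9,11,13,15): XOR of data positions = 1⊕1⊕1⊕0⊕1⊕0⊕1 = 1
p2 (pos 2,3,6,7,10,11,14,15): XOR of data positions = 1⊕1⊕1⊕1⊕1⊕1⊕1 = 1
p4 (pos 4,5,6,7,12,13,14,15): XOR of data positions = 1⊕1⊕1⊕1⊕0⊕1⊕1 = 0
p8 (pos 8,9,10,11,12,13,14,15): XOR of data positions = 0⊕1⊕1⊕1⊕0⊕1⊕1 = 1
Codeword: 111011110111011

111011110111011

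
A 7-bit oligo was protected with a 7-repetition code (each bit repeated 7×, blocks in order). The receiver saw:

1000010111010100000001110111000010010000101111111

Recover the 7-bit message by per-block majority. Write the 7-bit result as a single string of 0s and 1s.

Block 1 (1000010): 2 ones → 0
Block 2 (1110101): 5 ones → 1
Block 3 (0000000): 0 ones → 0
Block 4 (1110111): 6 ones → 1
Block 5 (0000100): 1 one → 0
Block 6 (1000010): 2 ones → 0
Block 7 (1111111): 7 ones → 1

0101001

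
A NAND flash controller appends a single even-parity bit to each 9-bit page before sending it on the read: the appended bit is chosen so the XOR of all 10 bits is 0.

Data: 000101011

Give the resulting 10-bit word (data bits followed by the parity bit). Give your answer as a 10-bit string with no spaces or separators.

XOR of the 9 data bits: 0⊕0⊕0⊕1⊕0⊕1⊕0⊕1⊕1 = 0
Parity bit = 0 (so all 10 bits XOR to 0).

0001010110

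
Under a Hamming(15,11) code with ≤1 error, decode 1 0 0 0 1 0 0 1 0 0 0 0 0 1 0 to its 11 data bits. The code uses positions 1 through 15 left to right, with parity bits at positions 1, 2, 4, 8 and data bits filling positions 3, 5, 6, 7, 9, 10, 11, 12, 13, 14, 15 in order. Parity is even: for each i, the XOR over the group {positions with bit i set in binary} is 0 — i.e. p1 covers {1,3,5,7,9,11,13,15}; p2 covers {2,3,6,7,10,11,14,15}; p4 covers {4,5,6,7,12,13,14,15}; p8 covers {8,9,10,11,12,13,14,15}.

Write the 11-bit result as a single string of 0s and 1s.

01000000010

s1 (pos 1,3,5,7,9,11,13,15): 1⊕0⊕1⊕0⊕0⊕0⊕0⊕0 = 0
s2 (pos 2,3,6,7,10,11,14,15): 0⊕0⊕0⊕0⊕0⊕0⊕1⊕0 = 1
s4 (pos 4,5,6,7,12,13,14,15): 0⊕1⊕0⊕0⊕0⊕0⊕1⊕0 = 0
s8 (pos 8,9,10,11,12,13,14,15): 1⊕0⊕0⊕0⊕0⊕0⊕1⊕0 = 0
Syndrome s8…s1 = 0010 → error at position 2.
Flip position 2: 100010010000010 → 110010010000010
Read data bits from positions 3,5,6,7,9,10,11,12,13,14,15: 01000000010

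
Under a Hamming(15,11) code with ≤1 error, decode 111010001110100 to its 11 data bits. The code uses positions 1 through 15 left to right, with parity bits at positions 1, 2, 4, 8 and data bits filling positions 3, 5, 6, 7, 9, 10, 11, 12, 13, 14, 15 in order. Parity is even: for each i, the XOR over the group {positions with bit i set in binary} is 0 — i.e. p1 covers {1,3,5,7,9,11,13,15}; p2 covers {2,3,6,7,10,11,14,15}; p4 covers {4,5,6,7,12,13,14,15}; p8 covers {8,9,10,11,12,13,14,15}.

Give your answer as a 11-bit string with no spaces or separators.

11001110100

s1 (pos 1,3,5,7,9,11,13,15): 1⊕1⊕1⊕0⊕1⊕1⊕1⊕0 = 0
s2 (pos 2,3,6,7,10,11,14,15): 1⊕1⊕0⊕0⊕1⊕1⊕0⊕0 = 0
s4 (pos 4,5,6,7,12,13,14,15): 0⊕1⊕0⊕0⊕0⊕1⊕0⊕0 = 0
s8 (pos 8,9,10,11,12,13,14,15): 0⊕1⊕1⊕1⊕0⊕1⊕0⊕0 = 0
Syndrome s8…s1 = 0000 → no error.
Read data bits from positions 3,5,6,7,9,10,11,12,13,14,15: 11001110100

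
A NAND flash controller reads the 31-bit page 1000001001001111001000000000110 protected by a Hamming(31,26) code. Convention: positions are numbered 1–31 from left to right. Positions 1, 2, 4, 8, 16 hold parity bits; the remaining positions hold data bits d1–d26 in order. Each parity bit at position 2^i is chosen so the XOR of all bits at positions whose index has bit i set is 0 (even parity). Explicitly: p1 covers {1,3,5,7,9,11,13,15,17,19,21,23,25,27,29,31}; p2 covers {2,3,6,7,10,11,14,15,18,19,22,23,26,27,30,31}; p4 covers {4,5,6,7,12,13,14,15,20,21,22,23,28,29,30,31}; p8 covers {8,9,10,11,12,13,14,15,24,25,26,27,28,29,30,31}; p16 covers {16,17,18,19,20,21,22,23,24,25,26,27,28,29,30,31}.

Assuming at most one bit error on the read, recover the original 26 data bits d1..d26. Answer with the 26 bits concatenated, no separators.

00010100111001000000000110

s1 (pos 1,3,5,7,9,11,13,15,17,19,21,23,25,27,29,31): 1⊕0⊕0⊕1⊕0⊕0⊕1⊕1⊕0⊕1⊕0⊕0⊕0⊕0⊕1⊕0 = 0
s2 (pos 2,3,6,7,10,11,14,15,18,19,22,23,26,27,30,31): 0⊕0⊕0⊕1⊕1⊕0⊕1⊕1⊕0⊕1⊕0⊕0⊕0⊕0⊕1⊕0 = 0
s4 (pos 4,5,6,7,12,13,14,15,20,21,22,23,28,29,30,31): 0⊕0⊕0⊕1⊕0⊕1⊕1⊕1⊕0⊕0⊕0⊕0⊕0⊕1⊕1⊕0 = 0
s8 (pos 8,9,10,11,12,13,14,15,24,25,26,27,28,29,30,31): 0⊕0⊕1⊕0⊕0⊕1⊕1⊕1⊕0⊕0⊕0⊕0⊕0⊕1⊕1⊕0 = 0
s16 (pos 16,17,18,19,20,21,22,23,24,25,26,27,28,29,30,31): 1⊕0⊕0⊕1⊕0⊕0⊕0⊕0⊕0⊕0⊕0⊕0⊕0⊕1⊕1⊕0 = 0
Syndrome s16…s1 = 00000 → no error.
Read data bits from positions 3,5,6,7,9,10,11,12,13,14,15,17,18,19,20,21,22,23,24,25,26,27,28,29,30,31: 00010100111001000000000110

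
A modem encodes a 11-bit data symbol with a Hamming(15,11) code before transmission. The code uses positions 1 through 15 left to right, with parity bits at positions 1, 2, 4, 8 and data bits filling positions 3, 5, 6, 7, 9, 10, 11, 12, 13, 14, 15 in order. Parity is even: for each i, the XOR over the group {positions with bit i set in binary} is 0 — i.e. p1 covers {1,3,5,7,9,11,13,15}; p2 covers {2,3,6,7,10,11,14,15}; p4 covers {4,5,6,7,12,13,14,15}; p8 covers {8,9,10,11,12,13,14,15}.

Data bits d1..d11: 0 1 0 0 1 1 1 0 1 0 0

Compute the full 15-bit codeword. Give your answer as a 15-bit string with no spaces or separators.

Place data at non-parity positions: p1 p2 0 p4 1 0 0 p8 1 1 1 0 1 0 0
p1 (pos 1,3,5,7,9,11,13,15): XOR of data positions = 0⊕1⊕0⊕1⊕1⊕1⊕0 = 0
p2 (pos 2,3,6,7,10,11,14,15): XOR of data positions = 0⊕0⊕0⊕1⊕1⊕0⊕0 = 0
p4 (pos 4,5,6,7,12,13,14,15): XOR of data positions = 1⊕0⊕0⊕0⊕1⊕0⊕0 = 0
p8 (pos 8,9,10,11,12,13,14,15): XOR of data positions = 1⊕1⊕1⊕0⊕1⊕0⊕0 = 0
Codeword: 000010001110100

000010001110100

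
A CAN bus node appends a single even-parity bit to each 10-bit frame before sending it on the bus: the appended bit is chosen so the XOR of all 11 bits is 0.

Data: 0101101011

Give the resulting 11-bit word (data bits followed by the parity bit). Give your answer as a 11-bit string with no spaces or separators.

XOR of the 10 data bits: 0⊕1⊕0⊕1⊕1⊕0⊕1⊕0⊕1⊕1 = 0
Parity bit = 0 (so all 11 bits XOR to 0).

01011010110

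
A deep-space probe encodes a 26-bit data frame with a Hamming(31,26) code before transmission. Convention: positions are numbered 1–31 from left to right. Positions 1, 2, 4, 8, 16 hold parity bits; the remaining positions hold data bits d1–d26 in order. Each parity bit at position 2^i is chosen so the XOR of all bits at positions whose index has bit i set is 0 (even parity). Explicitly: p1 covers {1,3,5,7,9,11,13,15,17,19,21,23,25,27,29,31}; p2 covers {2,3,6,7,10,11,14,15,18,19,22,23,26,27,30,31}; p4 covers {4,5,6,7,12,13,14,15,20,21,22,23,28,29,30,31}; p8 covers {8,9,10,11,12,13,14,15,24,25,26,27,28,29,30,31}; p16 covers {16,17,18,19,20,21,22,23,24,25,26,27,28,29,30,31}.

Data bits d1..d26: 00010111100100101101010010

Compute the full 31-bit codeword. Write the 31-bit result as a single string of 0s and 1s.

1101001101111001100101101010010

Place data at non-parity positions: p1 p2 0 p4 0 0 1 p8 0 1 1 1 1 0 0 p16 1 0 0 1 0 1 1 0 1 0 1 0 0 1 0
p1 (pos 1,3,5,7,9,11,13,15,17,19,21,23,25,27,29,31): XOR of data positions = 0⊕0⊕1⊕0⊕1⊕1⊕0⊕1⊕0⊕0⊕1⊕1⊕1⊕0⊕0 = 1
p2 (pos 2,3,6,7,10,11,14,15,18,19,22,23,26,27,30,31): XOR of data positions = 0⊕0⊕1⊕1⊕1⊕0⊕0⊕0⊕0⊕1⊕1⊕0⊕1⊕1⊕0 = 1
p4 (pos 4,5,6,7,12,13,14,15,20,21,22,23,28,29,30,31): XOR of data positions = 0⊕0⊕1⊕1⊕1⊕0⊕0⊕1⊕0⊕1⊕1⊕0⊕0⊕1⊕0 = 1
p8 (pos 8,9,10,11,12,13,14,15,24,25,26,27,28,29,30,31): XOR of data positions = 0⊕1⊕1⊕1⊕1⊕0⊕0⊕0⊕1⊕0⊕1⊕0⊕0⊕1⊕0 = 1
p16 (pos 16,17,18,19,20,21,22,23,24,25,26,27,28,29,30,31): XOR of data positions = 1⊕0⊕0⊕1⊕0⊕1⊕1⊕0⊕1⊕0⊕1⊕0⊕0⊕1⊕0 = 1
Codeword: 1101001101111001100101101010010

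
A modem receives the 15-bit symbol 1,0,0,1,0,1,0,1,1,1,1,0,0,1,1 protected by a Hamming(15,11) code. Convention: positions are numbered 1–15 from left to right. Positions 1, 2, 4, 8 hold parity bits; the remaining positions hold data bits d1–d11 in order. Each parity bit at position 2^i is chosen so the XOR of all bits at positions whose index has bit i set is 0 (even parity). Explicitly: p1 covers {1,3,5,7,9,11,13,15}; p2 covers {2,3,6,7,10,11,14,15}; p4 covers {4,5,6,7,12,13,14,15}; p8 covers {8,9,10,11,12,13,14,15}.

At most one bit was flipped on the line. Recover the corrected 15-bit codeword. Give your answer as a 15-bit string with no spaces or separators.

s1 (pos 1,3,5,7,9,11,13,15): 1⊕0⊕0⊕0⊕1⊕1⊕0⊕1 = 0
s2 (pos 2,3,6,7,10,11,14,15): 0⊕0⊕1⊕0⊕1⊕1⊕1⊕1 = 1
s4 (pos 4,5,6,7,12,13,14,15): 1⊕0⊕1⊕0⊕0⊕0⊕1⊕1 = 0
s8 (pos 8,9,10,11,12,13,14,15): 1⊕1⊕1⊕1⊕0⊕0⊕1⊕1 = 0
Syndrome s8…s1 = 0010 → error at position 2.
Flip position 2: 100101011110011 → 110101011110011

110101011110011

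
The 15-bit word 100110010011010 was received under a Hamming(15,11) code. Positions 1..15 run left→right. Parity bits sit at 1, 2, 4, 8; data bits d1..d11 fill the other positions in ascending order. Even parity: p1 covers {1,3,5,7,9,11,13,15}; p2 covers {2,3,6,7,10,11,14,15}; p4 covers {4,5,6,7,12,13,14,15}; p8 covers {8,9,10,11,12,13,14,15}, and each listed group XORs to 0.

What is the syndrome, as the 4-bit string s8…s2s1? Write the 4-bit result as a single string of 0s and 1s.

s1 (pos 1,3,5,7,9,11,13,15): 1⊕0⊕1⊕0⊕0⊕1⊕0⊕0 = 1
s2 (pos 2,3,6,7,10,11,14,15): 0⊕0⊕0⊕0⊕0⊕1⊕1⊕0 = 0
s4 (pos 4,5,6,7,12,13,14,15): 1⊕1⊕0⊕0⊕1⊕0⊕1⊕0 = 0
s8 (pos 8,9,10,11,12,13,14,15): 1⊕0⊕0⊕1⊕1⊕0⊕1⊕0 = 0
Syndrome s8…s1 = 0001 → error at position 1.

0001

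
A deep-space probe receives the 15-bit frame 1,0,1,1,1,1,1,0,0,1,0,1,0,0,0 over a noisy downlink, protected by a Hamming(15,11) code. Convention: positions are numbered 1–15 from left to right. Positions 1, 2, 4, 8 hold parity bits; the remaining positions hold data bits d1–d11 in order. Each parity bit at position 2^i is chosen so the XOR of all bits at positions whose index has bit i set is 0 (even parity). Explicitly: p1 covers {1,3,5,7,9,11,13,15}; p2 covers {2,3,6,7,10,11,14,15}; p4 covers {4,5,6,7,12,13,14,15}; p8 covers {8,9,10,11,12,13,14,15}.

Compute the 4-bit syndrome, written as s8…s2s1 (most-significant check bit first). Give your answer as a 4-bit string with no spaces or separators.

s1 (pos 1,3,5,7,9,11,13,15): 1⊕1⊕1⊕1⊕0⊕0⊕0⊕0 = 0
s2 (pos 2,3,6,7,10,11,14,15): 0⊕1⊕1⊕1⊕1⊕0⊕0⊕0 = 0
s4 (pos 4,5,6,7,12,13,14,15): 1⊕1⊕1⊕1⊕1⊕0⊕0⊕0 = 1
s8 (pos 8,9,10,11,12,13,14,15): 0⊕0⊕1⊕0⊕1⊕0⊕0⊕0 = 0
Syndrome s8…s1 = 0100 → error at position 4.

0100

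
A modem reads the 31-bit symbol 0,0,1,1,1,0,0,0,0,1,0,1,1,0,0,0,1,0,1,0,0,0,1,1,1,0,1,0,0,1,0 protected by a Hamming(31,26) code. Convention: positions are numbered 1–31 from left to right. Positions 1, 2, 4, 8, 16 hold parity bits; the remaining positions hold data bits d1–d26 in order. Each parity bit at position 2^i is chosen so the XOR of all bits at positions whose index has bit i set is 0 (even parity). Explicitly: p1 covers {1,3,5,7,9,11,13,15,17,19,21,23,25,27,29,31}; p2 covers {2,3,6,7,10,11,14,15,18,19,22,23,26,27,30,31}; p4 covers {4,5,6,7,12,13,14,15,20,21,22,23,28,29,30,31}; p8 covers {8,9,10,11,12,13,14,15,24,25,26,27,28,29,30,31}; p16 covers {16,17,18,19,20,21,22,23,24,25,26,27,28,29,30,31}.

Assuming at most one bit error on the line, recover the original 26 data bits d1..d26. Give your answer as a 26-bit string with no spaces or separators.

11000101100101000101010010

s1 (pos 1,3,5,7,9,11,13,15,17,19,21,23,25,27,29,31): 0⊕1⊕1⊕0⊕0⊕0⊕1⊕0⊕1⊕1⊕0⊕1⊕1⊕1⊕0⊕0 = 0
s2 (pos 2,3,6,7,10,11,14,15,18,19,22,23,26,27,30,31): 0⊕1⊕0⊕0⊕1⊕0⊕0⊕0⊕0⊕1⊕0⊕1⊕0⊕1⊕1⊕0 = 0
s4 (pos 4,5,6,7,12,13,14,15,20,21,22,23,28,29,30,31): 1⊕1⊕0⊕0⊕1⊕1⊕0⊕0⊕0⊕0⊕0⊕1⊕0⊕0⊕1⊕0 = 0
s8 (pos 8,9,10,11,12,13,14,15,24,25,26,27,28,29,30,31): 0⊕0⊕1⊕0⊕1⊕1⊕0⊕0⊕1⊕1⊕0⊕1⊕0⊕0⊕1⊕0 = 1
s16 (pos 16,17,18,19,20,21,22,23,24,25,26,27,28,29,30,31): 0⊕1⊕0⊕1⊕0⊕0⊕0⊕1⊕1⊕1⊕0⊕1⊕0⊕0⊕1⊕0 = 1
Syndrome s16…s1 = 11000 → error at position 24.
Flip position 24: 0011100001011000101000111010010 → 0011100001011000101000101010010
Read data bits from positions 3,5,6,7,9,10,11,12,13,14,15,17,18,19,20,21,22,23,24,25,26,27,28,29,30,31: 11000101100101000101010010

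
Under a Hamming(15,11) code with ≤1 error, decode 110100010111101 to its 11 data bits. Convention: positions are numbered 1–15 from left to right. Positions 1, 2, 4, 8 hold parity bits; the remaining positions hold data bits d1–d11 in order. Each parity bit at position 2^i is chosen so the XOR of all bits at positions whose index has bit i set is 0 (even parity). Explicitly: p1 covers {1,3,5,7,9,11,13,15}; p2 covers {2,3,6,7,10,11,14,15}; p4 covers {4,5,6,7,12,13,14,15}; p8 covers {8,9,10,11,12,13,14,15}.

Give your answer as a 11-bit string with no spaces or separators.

s1 (pos 1,3,5,7,9,11,13,15): 1⊕0⊕0⊕0⊕0⊕1⊕1⊕1 = 0
s2 (pos 2,3,6,7,10,11,14,15): 1⊕0⊕0⊕0⊕1⊕1⊕0⊕1 = 0
s4 (pos 4,5,6,7,12,13,14,15): 1⊕0⊕0⊕0⊕1⊕1⊕0⊕1 = 0
s8 (pos 8,9,10,11,12,13,14,15): 1⊕0⊕1⊕1⊕1⊕1⊕0⊕1 = 0
Syndrome s8…s1 = 0000 → no error.
Read data bits from positions 3,5,6,7,9,10,11,12,13,14,15: 00000111101

00000111101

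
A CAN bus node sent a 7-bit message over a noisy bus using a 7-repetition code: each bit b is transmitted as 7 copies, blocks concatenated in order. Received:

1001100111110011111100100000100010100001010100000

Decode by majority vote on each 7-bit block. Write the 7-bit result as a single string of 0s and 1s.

Block 1 (1001100): 3 ones → 0
Block 2 (1111100): 5 ones → 1
Block 3 (1111110): 6 ones → 1
Block 4 (0100000): 1 one → 0
Block 5 (1000101): 3 ones → 0
Block 6 (0000101): 2 ones → 0
Block 7 (0100000): 1 one → 0

0110000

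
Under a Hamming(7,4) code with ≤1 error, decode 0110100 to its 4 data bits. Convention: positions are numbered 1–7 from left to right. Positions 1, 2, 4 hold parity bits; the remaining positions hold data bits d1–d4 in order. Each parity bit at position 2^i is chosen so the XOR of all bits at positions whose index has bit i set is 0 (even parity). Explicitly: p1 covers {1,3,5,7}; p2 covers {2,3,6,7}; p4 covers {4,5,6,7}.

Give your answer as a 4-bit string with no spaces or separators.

s1 (pos 1,3,5,7): 0⊕1⊕1⊕0 = 0
s2 (pos 2,3,6,7): 1⊕1⊕0⊕0 = 0
s4 (pos 4,5,6,7): 0⊕1⊕0⊕0 = 1
Syndrome s4…s1 = 100 → error at position 4.
Flip position 4: 0110100 → 0111100
Read data bits from positions 3,5,6,7: 1100

1100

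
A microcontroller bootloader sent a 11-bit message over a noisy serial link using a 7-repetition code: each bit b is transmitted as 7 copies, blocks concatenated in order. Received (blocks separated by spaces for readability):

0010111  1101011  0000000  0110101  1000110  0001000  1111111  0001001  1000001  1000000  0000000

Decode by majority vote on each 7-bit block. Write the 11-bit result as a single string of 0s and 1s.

11010010000

Block 1 (0010111): 4 ones → 1
Block 2 (1101011): 5 ones → 1
Block 3 (0000000): 0 ones → 0
Block 4 (0110101): 4 ones → 1
Block 5 (1000110): 3 ones → 0
Block 6 (0001000): 1 one → 0
Block 7 (1111111): 7 ones → 1
Block 8 (0001001): 2 ones → 0
Block 9 (1000001): 2 ones → 0
Block 10 (1000000): 1 one → 0
Block 11 (0000000): 0 ones → 0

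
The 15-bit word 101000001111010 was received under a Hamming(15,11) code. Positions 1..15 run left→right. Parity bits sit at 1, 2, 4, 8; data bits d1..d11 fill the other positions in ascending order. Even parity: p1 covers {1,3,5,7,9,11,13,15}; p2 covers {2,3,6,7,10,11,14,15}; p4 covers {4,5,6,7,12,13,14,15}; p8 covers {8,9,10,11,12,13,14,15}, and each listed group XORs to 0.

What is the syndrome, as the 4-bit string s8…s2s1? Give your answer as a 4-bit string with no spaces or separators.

s1 (pos 1,3,5,7,9,11,13,15): 1⊕1⊕0⊕0⊕1⊕1⊕0⊕0 = 0
s2 (pos 2,3,6,7,10,11,14,15): 0⊕1⊕0⊕0⊕1⊕1⊕1⊕0 = 0
s4 (pos 4,5,6,7,12,13,14,15): 0⊕0⊕0⊕0⊕1⊕0⊕1⊕0 = 0
s8 (pos 8,9,10,11,12,13,14,15): 0⊕1⊕1⊕1⊕1⊕0⊕1⊕0 = 1
Syndrome s8…s1 = 1000 → error at position 8.

1000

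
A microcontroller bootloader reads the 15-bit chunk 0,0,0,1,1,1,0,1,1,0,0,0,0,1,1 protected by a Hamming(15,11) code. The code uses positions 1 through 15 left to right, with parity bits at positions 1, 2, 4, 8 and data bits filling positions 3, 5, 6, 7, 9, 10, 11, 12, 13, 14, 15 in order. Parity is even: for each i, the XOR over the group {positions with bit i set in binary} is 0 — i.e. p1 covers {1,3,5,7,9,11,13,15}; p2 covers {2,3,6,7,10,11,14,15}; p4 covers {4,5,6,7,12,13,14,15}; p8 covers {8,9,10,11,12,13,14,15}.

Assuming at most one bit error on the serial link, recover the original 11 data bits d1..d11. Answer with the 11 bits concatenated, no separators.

01111000011

s1 (pos 1,3,5,7,9,11,13,15): 0⊕0⊕1⊕0⊕1⊕0⊕0⊕1 = 1
s2 (pos 2,3,6,7,10,11,14,15): 0⊕0⊕1⊕0⊕0⊕0⊕1⊕1 = 1
s4 (pos 4,5,6,7,12,13,14,15): 1⊕1⊕1⊕0⊕0⊕0⊕1⊕1 = 1
s8 (pos 8,9,10,11,12,13,14,15): 1⊕1⊕0⊕0⊕0⊕0⊕1⊕1 = 0
Syndrome s8…s1 = 0111 → error at position 7.
Flip position 7: 000111011000011 → 000111111000011
Read data bits from positions 3,5,6,7,9,10,11,12,13,14,15: 01111000011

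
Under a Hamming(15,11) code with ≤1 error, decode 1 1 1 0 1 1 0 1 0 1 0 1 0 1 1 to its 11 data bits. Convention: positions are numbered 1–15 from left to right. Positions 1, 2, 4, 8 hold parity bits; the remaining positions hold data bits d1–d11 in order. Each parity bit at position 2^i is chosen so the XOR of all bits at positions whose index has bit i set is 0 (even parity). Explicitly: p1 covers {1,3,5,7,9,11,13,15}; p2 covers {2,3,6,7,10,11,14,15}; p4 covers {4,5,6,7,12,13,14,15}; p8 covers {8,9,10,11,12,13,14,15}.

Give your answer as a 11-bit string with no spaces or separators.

11100100011

s1 (pos 1,3,5,7,9,11,13,15): 1⊕1⊕1⊕0⊕0⊕0⊕0⊕1 = 0
s2 (pos 2,3,6,7,10,11,14,15): 1⊕1⊕1⊕0⊕1⊕0⊕1⊕1 = 0
s4 (pos 4,5,6,7,12,13,14,15): 0⊕1⊕1⊕0⊕1⊕0⊕1⊕1 = 1
s8 (pos 8,9,10,11,12,13,14,15): 1⊕0⊕1⊕0⊕1⊕0⊕1⊕1 = 1
Syndrome s8…s1 = 1100 → error at position 12.
Flip position 12: 111011010101011 → 111011010100011
Read data bits from positions 3,5,6,7,9,10,11,12,13,14,15: 11100100011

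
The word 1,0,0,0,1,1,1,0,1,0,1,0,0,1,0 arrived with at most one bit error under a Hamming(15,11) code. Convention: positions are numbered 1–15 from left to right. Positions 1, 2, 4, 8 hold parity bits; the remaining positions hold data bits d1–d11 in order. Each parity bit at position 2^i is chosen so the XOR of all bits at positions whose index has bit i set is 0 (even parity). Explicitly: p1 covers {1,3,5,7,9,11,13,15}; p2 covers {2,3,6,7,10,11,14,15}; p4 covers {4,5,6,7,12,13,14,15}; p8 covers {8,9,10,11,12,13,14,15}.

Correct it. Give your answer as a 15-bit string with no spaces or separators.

100011100010010

s1 (pos 1,3,5,7,9,11,13,15): 1⊕0⊕1⊕1⊕1⊕1⊕0⊕0 = 1
s2 (pos 2,3,6,7,10,11,14,15): 0⊕0⊕1⊕1⊕0⊕1⊕1⊕0 = 0
s4 (pos 4,5,6,7,12,13,14,15): 0⊕1⊕1⊕1⊕0⊕0⊕1⊕0 = 0
s8 (pos 8,9,10,11,12,13,14,15): 0⊕1⊕0⊕1⊕0⊕0⊕1⊕0 = 1
Syndrome s8…s1 = 1001 → error at position 9.
Flip position 9: 100011101010010 → 100011100010010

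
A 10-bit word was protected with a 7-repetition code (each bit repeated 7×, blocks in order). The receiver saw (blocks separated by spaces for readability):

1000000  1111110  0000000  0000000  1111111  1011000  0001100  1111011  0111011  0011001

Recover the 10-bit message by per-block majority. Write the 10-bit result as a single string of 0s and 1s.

0100100110

Block 1 (1000000): 1 one → 0
Block 2 (1111110): 6 ones → 1
Block 3 (0000000): 0 ones → 0
Block 4 (0000000): 0 ones → 0
Block 5 (1111111): 7 ones → 1
Block 6 (1011000): 3 ones → 0
Block 7 (0001100): 2 ones → 0
Block 8 (1111011): 6 ones → 1
Block 9 (0111011): 5 ones → 1
Block 10 (0011001): 3 ones → 0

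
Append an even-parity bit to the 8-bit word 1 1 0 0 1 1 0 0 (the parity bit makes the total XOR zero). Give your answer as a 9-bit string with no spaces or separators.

110011000

XOR of the 8 data bits: 1⊕1⊕0⊕0⊕1⊕1⊕0⊕0 = 0
Parity bit = 0 (so all 9 bits XOR to 0).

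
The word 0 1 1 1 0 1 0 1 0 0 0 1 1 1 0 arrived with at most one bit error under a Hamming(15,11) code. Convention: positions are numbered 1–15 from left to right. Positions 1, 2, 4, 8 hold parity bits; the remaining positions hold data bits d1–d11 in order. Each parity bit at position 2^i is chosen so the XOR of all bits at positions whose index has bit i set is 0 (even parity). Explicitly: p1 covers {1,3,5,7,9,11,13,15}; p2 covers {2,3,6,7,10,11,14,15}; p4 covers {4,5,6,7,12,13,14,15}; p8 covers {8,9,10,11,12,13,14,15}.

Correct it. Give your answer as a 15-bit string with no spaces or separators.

s1 (pos 1,3,5,7,9,11,13,15): 0⊕1⊕0⊕0⊕0⊕0⊕1⊕0 = 0
s2 (pos 2,3,6,7,10,11,14,15): 1⊕1⊕1⊕0⊕0⊕0⊕1⊕0 = 0
s4 (pos 4,5,6,7,12,13,14,15): 1⊕0⊕1⊕0⊕1⊕1⊕1⊕0 = 1
s8 (pos 8,9,10,11,12,13,14,15): 1⊕0⊕0⊕0⊕1⊕1⊕1⊕0 = 0
Syndrome s8…s1 = 0100 → error at position 4.
Flip position 4: 011101010001110 → 011001010001110

011001010001110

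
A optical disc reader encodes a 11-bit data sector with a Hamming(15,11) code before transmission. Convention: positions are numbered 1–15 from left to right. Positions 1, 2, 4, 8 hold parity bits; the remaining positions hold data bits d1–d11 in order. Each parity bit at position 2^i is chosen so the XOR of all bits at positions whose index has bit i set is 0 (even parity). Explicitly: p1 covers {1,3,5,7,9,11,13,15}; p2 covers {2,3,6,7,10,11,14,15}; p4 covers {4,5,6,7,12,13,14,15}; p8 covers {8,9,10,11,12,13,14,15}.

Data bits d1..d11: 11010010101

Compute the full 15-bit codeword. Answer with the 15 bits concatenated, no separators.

Place data at non-parity positions: p1 p2 1 p4 1 0 1 p8 0 0 1 0 1 0 1
p1 (pos 1,3,5,7,9,11,13,15): XOR of data positions = 1⊕1⊕1⊕0⊕1⊕1⊕1 = 0
p2 (pos 2,3,6,7,10,11,14,15): XOR of data positions = 1⊕0⊕1⊕0⊕1⊕0⊕1 = 0
p4 (pos 4,5,6,7,12,13,14,15): XOR of data positions = 1⊕0⊕1⊕0⊕1⊕0⊕1 = 0
p8 (pos 8,9,10,11,12,13,14,15): XOR of data positions = 0⊕0⊕1⊕0⊕1⊕0⊕1 = 1
Codeword: 001010110010101

001010110010101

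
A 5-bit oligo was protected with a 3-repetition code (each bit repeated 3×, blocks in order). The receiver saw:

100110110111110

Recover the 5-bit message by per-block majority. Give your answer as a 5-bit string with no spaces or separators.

Block 1 (100): 1 one → 0
Block 2 (110): 2 ones → 1
Block 3 (110): 2 ones → 1
Block 4 (111): 3 ones → 1
Block 5 (110): 2 ones → 1

01111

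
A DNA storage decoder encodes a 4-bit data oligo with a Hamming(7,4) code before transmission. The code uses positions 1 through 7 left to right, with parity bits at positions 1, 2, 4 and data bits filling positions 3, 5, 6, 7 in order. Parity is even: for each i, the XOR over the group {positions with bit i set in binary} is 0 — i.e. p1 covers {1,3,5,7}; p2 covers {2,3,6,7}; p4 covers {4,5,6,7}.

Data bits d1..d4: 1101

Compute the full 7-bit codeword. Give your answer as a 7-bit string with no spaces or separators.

1010101

Place data at non-parity positions: p1 p2 1 p4 1 0 1
p1 (pos 1,3,5,7): XOR of data positions = 1⊕1⊕1 = 1
p2 (pos 2,3,6,7): XOR of data positions = 1⊕0⊕1 = 0
p4 (pos 4,5,6,7): XOR of data positions = 1⊕0⊕1 = 0
Codeword: 1010101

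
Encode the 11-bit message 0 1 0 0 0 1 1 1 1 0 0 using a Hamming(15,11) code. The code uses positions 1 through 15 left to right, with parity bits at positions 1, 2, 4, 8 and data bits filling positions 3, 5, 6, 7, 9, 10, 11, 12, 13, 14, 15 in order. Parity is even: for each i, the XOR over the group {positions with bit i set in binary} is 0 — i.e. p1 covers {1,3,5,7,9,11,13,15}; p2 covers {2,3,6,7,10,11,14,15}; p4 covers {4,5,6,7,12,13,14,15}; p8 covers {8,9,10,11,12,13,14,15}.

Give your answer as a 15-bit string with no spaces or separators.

Place data at non-parity positions: p1 p2 0 p4 1 0 0 p8 0 1 1 1 1 0 0
p1 (pos 1,3,5,7,9,11,13,15): XOR of data positions = 0⊕1⊕0⊕0⊕1⊕1⊕0 = 1
p2 (pos 2,3,6,7,10,11,14,15): XOR of data positions = 0⊕0⊕0⊕1⊕1⊕0⊕0 = 0
p4 (pos 4,5,6,7,12,13,14,15): XOR of data positions = 1⊕0⊕0⊕1⊕1⊕0⊕0 = 1
p8 (pos 8,9,10,11,12,13,14,15): XOR of data positions = 0⊕1⊕1⊕1⊕1⊕0⊕0 = 0
Codeword: 100110000111100

100110000111100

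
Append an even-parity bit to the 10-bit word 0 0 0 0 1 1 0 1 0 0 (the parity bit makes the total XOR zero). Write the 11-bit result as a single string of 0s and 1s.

00001101001

XOR of the 10 data bits: 0⊕0⊕0⊕0⊕1⊕1⊕0⊕1⊕0⊕0 = 1
Parity bit = 1 (so all 11 bits XOR to 0).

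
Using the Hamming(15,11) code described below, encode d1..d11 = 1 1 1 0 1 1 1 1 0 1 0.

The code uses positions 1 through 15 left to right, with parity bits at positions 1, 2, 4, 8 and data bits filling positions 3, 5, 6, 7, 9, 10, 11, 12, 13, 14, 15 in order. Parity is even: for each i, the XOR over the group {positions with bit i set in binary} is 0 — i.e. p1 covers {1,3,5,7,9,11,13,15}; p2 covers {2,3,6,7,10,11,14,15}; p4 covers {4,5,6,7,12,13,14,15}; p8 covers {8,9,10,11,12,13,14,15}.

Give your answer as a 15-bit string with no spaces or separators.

011011011111010

Place data at non-parity positions: p1 p2 1 p4 1 1 0 p8 1 1 1 1 0 1 0
p1 (pos 1,3,5,7,9,11,13,15): XOR of data positions = 1⊕1⊕0⊕1⊕1⊕0⊕0 = 0
p2 (pos 2,3,6,7,10,11,14,15): XOR of data positions = 1⊕1⊕0⊕1⊕1⊕1⊕0 = 1
p4 (pos 4,5,6,7,12,13,14,15): XOR of data positions = 1⊕1⊕0⊕1⊕0⊕1⊕0 = 0
p8 (pos 8,9,10,11,12,13,14,15): XOR of data positions = 1⊕1⊕1⊕1⊕0⊕1⊕0 = 1
Codeword: 011011011111010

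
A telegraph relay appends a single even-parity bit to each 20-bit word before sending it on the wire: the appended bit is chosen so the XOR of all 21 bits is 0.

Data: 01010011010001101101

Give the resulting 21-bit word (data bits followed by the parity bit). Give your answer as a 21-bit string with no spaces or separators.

XOR of the 20 data bits: 0⊕1⊕0⊕1⊕0⊕0⊕1⊕1⊕0⊕1⊕0⊕0⊕0⊕1⊕1⊕0⊕1⊕1⊕0⊕1 = 0
Parity bit = 0 (so all 21 bits XOR to 0).

010100110100011011010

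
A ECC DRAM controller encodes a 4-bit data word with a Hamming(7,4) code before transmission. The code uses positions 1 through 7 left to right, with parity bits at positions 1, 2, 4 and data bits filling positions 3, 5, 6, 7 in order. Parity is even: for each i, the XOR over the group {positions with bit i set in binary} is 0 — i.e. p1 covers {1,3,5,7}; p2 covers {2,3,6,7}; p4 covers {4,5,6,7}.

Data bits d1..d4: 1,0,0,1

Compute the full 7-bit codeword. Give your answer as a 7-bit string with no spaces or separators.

Place data at non-parity positions: p1 p2 1 p4 0 0 1
p1 (pos 1,3,5,7): XOR of data positions = 1⊕0⊕1 = 0
p2 (pos 2,3,6,7): XOR of data positions = 1⊕0⊕1 = 0
p4 (pos 4,5,6,7): XOR of data positions = 0⊕0⊕1 = 1
Codeword: 0011001

0011001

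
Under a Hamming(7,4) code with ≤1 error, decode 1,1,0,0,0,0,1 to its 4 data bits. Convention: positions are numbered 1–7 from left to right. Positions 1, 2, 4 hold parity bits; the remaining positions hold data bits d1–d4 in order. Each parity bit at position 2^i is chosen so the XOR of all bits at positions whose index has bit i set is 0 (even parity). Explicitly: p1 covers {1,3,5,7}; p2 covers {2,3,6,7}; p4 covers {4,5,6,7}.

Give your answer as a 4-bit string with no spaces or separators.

0001

s1 (pos 1,3,5,7): 1⊕0⊕0⊕1 = 0
s2 (pos 2,3,6,7): 1⊕0⊕0⊕1 = 0
s4 (pos 4,5,6,7): 0⊕0⊕0⊕1 = 1
Syndrome s4…s1 = 100 → error at position 4.
Flip position 4: 1100001 → 1101001
Read data bits from positions 3,5,6,7: 0001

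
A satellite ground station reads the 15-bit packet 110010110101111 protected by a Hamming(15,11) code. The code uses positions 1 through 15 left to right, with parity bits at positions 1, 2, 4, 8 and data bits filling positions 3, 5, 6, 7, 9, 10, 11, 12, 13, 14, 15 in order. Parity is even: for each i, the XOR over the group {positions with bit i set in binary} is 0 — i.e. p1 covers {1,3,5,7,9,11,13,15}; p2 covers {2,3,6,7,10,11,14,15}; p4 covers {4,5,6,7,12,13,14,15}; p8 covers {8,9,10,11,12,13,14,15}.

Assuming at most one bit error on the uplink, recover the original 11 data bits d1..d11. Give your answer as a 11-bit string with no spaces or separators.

s1 (pos 1,3,5,7,9,11,13,15): 1⊕0⊕1⊕1⊕0⊕0⊕1⊕1 = 1
s2 (pos 2,3,6,7,10,11,14,15): 1⊕0⊕0⊕1⊕1⊕0⊕1⊕1 = 1
s4 (pos 4,5,6,7,12,13,14,15): 0⊕1⊕0⊕1⊕1⊕1⊕1⊕1 = 0
s8 (pos 8,9,10,11,12,13,14,15): 1⊕0⊕1⊕0⊕1⊕1⊕1⊕1 = 0
Syndrome s8…s1 = 0011 → error at position 3.
Flip position 3: 110010110101111 → 111010110101111
Read data bits from positions 3,5,6,7,9,10,11,12,13,14,15: 11010101111

11010101111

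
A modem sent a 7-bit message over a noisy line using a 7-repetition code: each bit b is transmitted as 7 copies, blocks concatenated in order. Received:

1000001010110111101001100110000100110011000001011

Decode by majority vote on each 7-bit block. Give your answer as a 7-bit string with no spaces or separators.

Block 1 (1000001): 2 ones → 0
Block 2 (0101101): 4 ones → 1
Block 3 (1110100): 4 ones → 1
Block 4 (1100110): 4 ones → 1
Block 5 (0001001): 2 ones → 0
Block 6 (1001100): 3 ones → 0
Block 7 (0001011): 3 ones → 0

0111000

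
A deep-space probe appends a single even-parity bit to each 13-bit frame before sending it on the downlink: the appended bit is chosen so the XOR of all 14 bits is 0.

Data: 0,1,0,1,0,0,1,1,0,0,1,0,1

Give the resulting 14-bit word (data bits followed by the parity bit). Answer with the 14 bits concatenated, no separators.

01010011001010

XOR of the 13 data bits: 0⊕1⊕0⊕1⊕0⊕0⊕1⊕1⊕0⊕0⊕1⊕0⊕1 = 0
Parity bit = 0 (so all 14 bits XOR to 0).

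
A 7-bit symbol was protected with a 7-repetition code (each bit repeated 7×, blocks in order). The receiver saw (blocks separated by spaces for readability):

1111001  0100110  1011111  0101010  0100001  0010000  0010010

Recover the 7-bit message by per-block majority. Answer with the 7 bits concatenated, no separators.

1010000

Block 1 (1111001): 5 ones → 1
Block 2 (0100110): 3 ones → 0
Block 3 (1011111): 6 ones → 1
Block 4 (0101010): 3 ones → 0
Block 5 (0100001): 2 ones → 0
Block 6 (0010000): 1 one → 0
Block 7 (0010010): 2 ones → 0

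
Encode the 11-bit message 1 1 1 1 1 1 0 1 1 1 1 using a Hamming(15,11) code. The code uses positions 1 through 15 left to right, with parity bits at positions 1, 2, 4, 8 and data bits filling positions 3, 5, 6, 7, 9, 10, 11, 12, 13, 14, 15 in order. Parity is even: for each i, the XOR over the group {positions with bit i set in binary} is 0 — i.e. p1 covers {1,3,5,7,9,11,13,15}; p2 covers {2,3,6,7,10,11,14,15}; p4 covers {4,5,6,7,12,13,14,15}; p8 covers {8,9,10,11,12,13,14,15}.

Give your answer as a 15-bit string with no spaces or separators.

Place data at non-parity positions: p1 p2 1 p4 1 1 1 p8 1 1 0 1 1 1 1
p1 (pos 1,3,5,7,9,11,13,15): XOR of data positions = 1⊕1⊕1⊕1⊕0⊕1⊕1 = 0
p2 (pos 2,3,6,7,10,11,14,15): XOR of data positions = 1⊕1⊕1⊕1⊕0⊕1⊕1 = 0
p4 (pos 4,5,6,7,12,13,14,15): XOR of data positions = 1⊕1⊕1⊕1⊕1⊕1⊕1 = 1
p8 (pos 8,9,10,11,12,13,14,15): XOR of data positions = 1⊕1⊕0⊕1⊕1⊕1⊕1 = 0
Codeword: 001111101101111

001111101101111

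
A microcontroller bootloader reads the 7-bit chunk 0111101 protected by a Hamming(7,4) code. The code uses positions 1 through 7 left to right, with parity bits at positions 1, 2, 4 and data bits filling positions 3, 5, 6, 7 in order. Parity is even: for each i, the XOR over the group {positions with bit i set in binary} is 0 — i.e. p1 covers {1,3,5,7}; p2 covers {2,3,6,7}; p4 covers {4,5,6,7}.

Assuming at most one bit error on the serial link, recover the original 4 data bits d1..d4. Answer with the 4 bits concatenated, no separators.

s1 (pos 1,3,5,7): 0⊕1⊕1⊕1 = 1
s2 (pos 2,3,6,7): 1⊕1⊕0⊕1 = 1
s4 (pos 4,5,6,7): 1⊕1⊕0⊕1 = 1
Syndrome s4…s1 = 111 → error at position 7.
Flip position 7: 0111101 → 0111100
Read data bits from positions 3,5,6,7: 1100

1100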